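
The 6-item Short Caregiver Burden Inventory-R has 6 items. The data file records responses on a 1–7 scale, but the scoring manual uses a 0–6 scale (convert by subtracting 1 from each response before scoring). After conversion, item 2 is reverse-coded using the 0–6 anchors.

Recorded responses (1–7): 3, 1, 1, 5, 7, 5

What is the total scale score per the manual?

Convert to 0–6: 2, 0, 0, 4, 6, 4
Reverse-coded (reverse-coded value = 6 − response):
  item 2: 6 − 0 = 6
Scored: 2, 6, 0, 4, 6, 4
Total = 22

22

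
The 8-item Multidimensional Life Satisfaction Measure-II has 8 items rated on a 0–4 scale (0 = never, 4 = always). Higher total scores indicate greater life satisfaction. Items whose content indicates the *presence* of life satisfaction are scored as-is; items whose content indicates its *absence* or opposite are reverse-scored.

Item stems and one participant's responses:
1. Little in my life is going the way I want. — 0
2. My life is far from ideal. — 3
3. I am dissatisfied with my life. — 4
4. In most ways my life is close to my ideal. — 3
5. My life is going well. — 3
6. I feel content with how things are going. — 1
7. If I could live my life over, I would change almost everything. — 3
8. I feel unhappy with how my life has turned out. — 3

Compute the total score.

Items 1, 2, 3, 7, 8 describe the absence/opposite of life satisfaction → reverse-score.
reversed = (0+4) − raw = 4 − raw.
  item 1: 4 − 0 = 4
  item 2: 4 − 3 = 1
  item 3: 4 − 4 = 0
  item 4: 3
  item 5: 3
  item 6: 1
  item 7: 4 − 3 = 1
  item 8: 4 − 3 = 1
Total = 4 + 1 + 0 + 3 + 3 + 1 + 1 + 1 = 14

14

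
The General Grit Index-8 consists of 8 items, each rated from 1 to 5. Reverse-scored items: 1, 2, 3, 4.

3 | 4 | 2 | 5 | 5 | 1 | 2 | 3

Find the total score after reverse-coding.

Reversing items 1, 2, 3, and 4 with 6 − raw:
Total = (6−3) + (6−4) + (6−2) + (6−5) + 5 + 1 + 2 + 3
      = 3 + 2 + 4 + 1 + 5 + 1 + 2 + 3 = 21

21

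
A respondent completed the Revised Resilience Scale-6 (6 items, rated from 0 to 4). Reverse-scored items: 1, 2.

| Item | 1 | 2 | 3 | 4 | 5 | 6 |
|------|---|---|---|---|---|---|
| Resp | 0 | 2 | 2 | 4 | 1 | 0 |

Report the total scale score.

13

Raw sum = 9. Reverse-scored items: 1, 2; their raw sum = 2.
Each reversal replaces raw with 4 − raw, changing the total by 4 − 2·raw per item.
Total = 9 + 2·4 − 2·2 = 9 + 8 − 4 = 13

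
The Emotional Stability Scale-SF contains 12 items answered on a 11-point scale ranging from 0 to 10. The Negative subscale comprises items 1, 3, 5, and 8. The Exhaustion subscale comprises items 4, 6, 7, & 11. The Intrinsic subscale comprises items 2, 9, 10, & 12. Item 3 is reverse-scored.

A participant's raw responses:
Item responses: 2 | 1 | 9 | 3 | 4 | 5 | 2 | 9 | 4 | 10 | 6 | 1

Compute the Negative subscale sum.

Negative items: 1, 3, 5, 8.
Of these, item 3 is reverse-scored; reverse-coded value = 10 − response.
  item 1: 2
  item 3: 10 − 9 = 1
  item 5: 4
  item 8: 9
Sum = 2 + 1 + 4 + 9 = 16

16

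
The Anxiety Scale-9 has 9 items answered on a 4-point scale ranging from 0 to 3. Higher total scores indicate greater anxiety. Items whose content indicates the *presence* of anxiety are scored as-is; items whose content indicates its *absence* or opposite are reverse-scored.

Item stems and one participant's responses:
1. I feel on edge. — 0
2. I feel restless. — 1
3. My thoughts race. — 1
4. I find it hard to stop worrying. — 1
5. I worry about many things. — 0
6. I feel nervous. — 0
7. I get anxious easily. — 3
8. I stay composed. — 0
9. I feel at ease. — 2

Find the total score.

10

Items 8, 9 describe the absence/opposite of anxiety → reverse-score.
on a 0–3 scale, reversed = 3 − raw.
  item 1: 0
  item 2: 1
  item 3: 1
  item 4: 1
  item 5: 0
  item 6: 0
  item 7: 3
  item 8: 3 − 0 = 3
  item 9: 3 − 2 = 1
Total = 0 + 1 + 1 + 1 + 0 + 0 + 3 + 3 + 1 = 10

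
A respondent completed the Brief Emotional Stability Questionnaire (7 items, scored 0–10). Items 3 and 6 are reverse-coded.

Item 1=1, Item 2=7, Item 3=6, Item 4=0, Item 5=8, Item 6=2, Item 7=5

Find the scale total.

33

Raw sum = 29. Reverse-coded items: 3, 6; their raw sum = 8.
Each reversal replaces raw with 10 − raw, changing the total by 10 − 2·raw per item.
Total = 29 + 2·10 − 2·8 = 29 + 20 − 16 = 33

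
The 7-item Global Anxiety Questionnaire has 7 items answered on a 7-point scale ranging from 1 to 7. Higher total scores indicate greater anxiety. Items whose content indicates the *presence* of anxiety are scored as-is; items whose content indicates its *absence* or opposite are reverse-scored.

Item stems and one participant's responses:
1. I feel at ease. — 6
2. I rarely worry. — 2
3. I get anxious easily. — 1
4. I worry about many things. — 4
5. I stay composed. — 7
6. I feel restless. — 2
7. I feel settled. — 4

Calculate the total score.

20

Items 1, 2, 5, 7 describe the absence/opposite of anxiety → reverse-score.
on a 1–7 scale, reversed = 8 − raw.
  item 1: 8 − 6 = 2
  item 2: 8 − 2 = 6
  item 3: 1
  item 4: 4
  item 5: 8 − 7 = 1
  item 6: 2
  item 7: 8 − 4 = 4
Total = 2 + 6 + 1 + 4 + 1 + 2 + 4 = 20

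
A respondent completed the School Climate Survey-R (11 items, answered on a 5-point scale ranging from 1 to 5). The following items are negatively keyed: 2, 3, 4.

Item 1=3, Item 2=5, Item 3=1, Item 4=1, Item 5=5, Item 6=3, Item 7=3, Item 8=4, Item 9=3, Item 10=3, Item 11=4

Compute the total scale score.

Apply reverse scoring (on a 1–5 scale, reversed = 6 − raw):
  item 2: 6 − 5 = 1
  item 3: 6 − 1 = 5
  item 4: 6 − 1 = 5
After reverse-coding: 3, 1, 5, 5, 5, 3, 3, 4, 3, 3, 4
Total = 3 + 1 + 5 + 5 + 5 + 3 + 3 + 4 + 3 + 3 + 4 = 39

39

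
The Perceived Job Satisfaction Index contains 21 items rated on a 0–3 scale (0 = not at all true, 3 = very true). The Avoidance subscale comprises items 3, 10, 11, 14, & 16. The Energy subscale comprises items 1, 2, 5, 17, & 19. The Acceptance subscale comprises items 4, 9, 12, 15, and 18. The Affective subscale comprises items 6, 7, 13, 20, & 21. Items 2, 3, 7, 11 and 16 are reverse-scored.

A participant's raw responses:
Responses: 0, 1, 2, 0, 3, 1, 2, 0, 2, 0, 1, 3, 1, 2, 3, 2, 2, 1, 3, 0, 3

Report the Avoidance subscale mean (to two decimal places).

1.20

Avoidance items: 3, 10, 11, 14, 16.
Of these, items 3, 11, and 16 are reverse-scored; on a 0–3 scale, reversed = 3 − raw.
  item 3: 3 − 2 = 1
  item 10: 0
  item 11: 3 − 1 = 2
  item 14: 2
  item 16: 3 − 2 = 1
Sum = 1 + 0 + 2 + 2 + 1 = 6
Mean = 6 / 5 = 1.20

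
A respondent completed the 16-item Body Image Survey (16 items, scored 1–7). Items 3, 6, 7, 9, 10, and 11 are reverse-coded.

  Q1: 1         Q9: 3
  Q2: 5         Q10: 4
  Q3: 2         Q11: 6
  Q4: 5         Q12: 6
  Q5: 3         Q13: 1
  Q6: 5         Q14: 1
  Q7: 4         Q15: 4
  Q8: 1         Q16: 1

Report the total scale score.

Reverse-coded items (reversed = (1+7) − raw = 8 − raw):
  item 3: 8 − 2 = 6
  item 6: 8 − 5 = 3
  item 7: 8 − 4 = 4
  item 9: 8 − 3 = 5
  item 10: 8 − 4 = 4
  item 11: 8 − 6 = 2
Scored items: 1, 5, 6, 5, 3, 3, 4, 1, 5, 4, 2, 6, 1, 1, 4, 1
Total = 1 + 5 + 6 + 5 + 3 + 3 + 4 + 1 + 5 + 4 + 2 + 6 + 1 + 1 + 4 + 1 = 52

52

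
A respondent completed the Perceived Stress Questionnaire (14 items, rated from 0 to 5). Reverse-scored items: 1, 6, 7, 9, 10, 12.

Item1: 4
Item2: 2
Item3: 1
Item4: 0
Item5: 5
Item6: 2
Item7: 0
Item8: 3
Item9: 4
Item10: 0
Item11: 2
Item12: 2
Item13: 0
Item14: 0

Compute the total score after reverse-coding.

31

Apply reverse scoring (on a 0–5 scale, reversed = 5 − raw):
  item 1: 5 − 4 = 1
  item 6: 5 − 2 = 3
  item 7: 5 − 0 = 5
  item 9: 5 − 4 = 1
  item 10: 5 − 0 = 5
  item 12: 5 − 2 = 3
Scored items: 1, 2, 1, 0, 5, 3, 5, 3, 1, 5, 2, 3, 0, 0
Total = 1 + 2 + 1 + 0 + 5 + 3 + 5 + 3 + 1 + 5 + 2 + 3 + 0 + 0 = 31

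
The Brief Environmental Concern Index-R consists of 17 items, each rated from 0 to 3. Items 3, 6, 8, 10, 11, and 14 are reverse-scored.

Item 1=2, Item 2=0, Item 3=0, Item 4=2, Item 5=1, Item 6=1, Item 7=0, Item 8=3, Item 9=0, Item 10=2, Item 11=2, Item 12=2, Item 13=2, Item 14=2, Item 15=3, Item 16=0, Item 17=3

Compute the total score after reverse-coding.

Reversing items 3, 6, 8, 10, 11, and 14 with 3 − raw:
Total = 2 + 0 + (3−0) + 2 + 1 + (3−1) + 0 + (3−3) + 0 + (3−2) + (3−2) + 2 + 2 + (3−2) + 3 + 0 + 3
      = 2 + 0 + 3 + 2 + 1 + 2 + 0 + 0 + 0 + 1 + 1 + 2 + 2 + 1 + 3 + 0 + 3 = 23

23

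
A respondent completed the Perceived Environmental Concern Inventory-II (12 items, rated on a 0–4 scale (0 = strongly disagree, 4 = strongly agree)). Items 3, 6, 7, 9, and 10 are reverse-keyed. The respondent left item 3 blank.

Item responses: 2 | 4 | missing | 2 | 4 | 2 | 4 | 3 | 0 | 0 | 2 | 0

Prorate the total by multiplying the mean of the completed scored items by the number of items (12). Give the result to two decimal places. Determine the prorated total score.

Reverse-coded (reversed = (0+4) − raw = 4 − raw):
  item 6: 4 − 2 = 2
  item 7: 4 − 4 = 0
  item 9: 4 − 0 = 4
  item 10: 4 − 0 = 4
Completed scored items (11 of 12): 2, 4, 2, 4, 2, 0, 3, 4, 4, 2, 0; sum = 27.
Person mean = 27 / 11 ≈ 2.4545
Prorated total = (27 / 11) × 12 = 29.45 (to 2 dp)

29.45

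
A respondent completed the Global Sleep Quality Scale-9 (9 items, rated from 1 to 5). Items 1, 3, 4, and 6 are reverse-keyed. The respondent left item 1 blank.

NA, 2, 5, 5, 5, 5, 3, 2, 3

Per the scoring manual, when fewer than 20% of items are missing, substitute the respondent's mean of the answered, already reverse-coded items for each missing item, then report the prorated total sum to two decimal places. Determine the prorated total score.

20.25

Reverse-coded (reverse-coded value = 6 − response):
  item 3: 6 − 5 = 1
  item 4: 6 − 5 = 1
  item 6: 6 − 5 = 1
Completed scored items (8 of 9): 2, 1, 1, 5, 1, 3, 2, 3; sum = 18.
Person mean = 18 / 8 ≈ 2.2500
Prorated total = (18 / 8) × 9 = 20.25 (to 2 dp)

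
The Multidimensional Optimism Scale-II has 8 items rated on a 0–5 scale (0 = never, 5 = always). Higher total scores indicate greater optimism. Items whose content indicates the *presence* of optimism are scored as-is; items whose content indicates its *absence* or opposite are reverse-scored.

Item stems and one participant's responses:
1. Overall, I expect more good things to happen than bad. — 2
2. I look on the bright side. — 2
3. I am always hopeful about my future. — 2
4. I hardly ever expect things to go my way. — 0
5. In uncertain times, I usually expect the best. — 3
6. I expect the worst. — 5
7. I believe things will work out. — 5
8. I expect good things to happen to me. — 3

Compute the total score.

22

Items 4, 6 describe the absence/opposite of optimism → reverse-score.
on a 0–5 scale, reversed = 5 − raw.
  item 1: 2
  item 2: 2
  item 3: 2
  item 4: 5 − 0 = 5
  item 5: 3
  item 6: 5 − 5 = 0
  item 7: 5
  item 8: 3
Total = 2 + 2 + 2 + 5 + 3 + 0 + 5 + 3 = 22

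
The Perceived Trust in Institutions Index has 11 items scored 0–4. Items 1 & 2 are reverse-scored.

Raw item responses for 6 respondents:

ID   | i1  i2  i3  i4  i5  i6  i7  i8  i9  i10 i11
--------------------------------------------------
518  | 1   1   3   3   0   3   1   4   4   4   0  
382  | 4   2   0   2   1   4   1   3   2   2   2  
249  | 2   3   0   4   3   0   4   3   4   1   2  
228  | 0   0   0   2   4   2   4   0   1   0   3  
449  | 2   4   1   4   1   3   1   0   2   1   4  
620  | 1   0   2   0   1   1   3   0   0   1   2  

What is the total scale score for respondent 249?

24

Respondent 249 raw: 2, 3, 0, 4, 3, 0, 4, 3, 4, 1, 2.
Reverse-coded (on a 0–4 scale, reversed = 4 − raw):
  item 1: 4 − 2 = 2
  item 2: 4 − 3 = 1
  item 3: 0
  item 4: 4
  item 5: 3
  item 6: 0
  item 7: 4
  item 8: 3
  item 9: 4
  item 10: 1
  item 11: 2
Sum = 2 + 1 + 0 + 4 + 3 + 0 + 4 + 3 + 4 + 1 + 2 = 24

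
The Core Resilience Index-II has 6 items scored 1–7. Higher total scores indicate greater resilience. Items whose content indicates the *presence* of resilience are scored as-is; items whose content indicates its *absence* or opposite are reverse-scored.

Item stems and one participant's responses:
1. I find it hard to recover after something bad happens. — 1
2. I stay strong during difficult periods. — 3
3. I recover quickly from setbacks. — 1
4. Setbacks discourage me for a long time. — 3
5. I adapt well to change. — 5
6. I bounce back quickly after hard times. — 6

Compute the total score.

27

Items 1, 4 describe the absence/opposite of resilience → reverse-score.
reversed = (1+7) − raw = 8 − raw.
  item 1: 8 − 1 = 7
  item 2: 3
  item 3: 1
  item 4: 8 − 3 = 5
  item 5: 5
  item 6: 6
Total = 7 + 3 + 1 + 5 + 5 + 6 = 27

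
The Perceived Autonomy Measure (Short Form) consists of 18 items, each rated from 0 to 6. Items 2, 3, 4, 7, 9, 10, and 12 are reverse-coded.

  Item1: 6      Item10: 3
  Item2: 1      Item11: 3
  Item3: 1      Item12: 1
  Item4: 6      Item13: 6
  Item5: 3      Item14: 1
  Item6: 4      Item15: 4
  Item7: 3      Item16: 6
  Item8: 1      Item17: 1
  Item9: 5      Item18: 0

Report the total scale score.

57

Raw sum = 55. Reverse-coded items: 2, 3, 4, 7, 9, 10, 12; their raw sum = 20.
Each reversal replaces raw with 6 − raw, changing the total by 6 − 2·raw per item.
Total = 55 + 7·6 − 2·20 = 55 + 42 − 40 = 57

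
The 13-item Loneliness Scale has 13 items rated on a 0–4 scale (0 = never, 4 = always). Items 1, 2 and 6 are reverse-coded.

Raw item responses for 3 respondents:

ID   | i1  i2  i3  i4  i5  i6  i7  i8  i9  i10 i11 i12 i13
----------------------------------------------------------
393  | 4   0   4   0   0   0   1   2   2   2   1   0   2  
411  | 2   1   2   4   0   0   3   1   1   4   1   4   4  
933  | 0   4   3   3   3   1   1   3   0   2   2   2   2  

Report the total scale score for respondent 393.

Respondent 393 raw: 4, 0, 4, 0, 0, 0, 1, 2, 2, 2, 1, 0, 2.
Reverse-coded (on a 0–4 scale, reversed = 4 − raw):
  item 1: 4 − 4 = 0
  item 2: 4 − 0 = 4
  item 3: 4
  item 4: 0
  item 5: 0
  item 6: 4 − 0 = 4
  item 7: 1
  item 8: 2
  item 9: 2
  item 10: 2
  item 11: 1
  item 12: 0
  item 13: 2
Sum = 0 + 4 + 4 + 0 + 0 + 4 + 1 + 2 + 2 + 2 + 1 + 0 + 2 = 22

22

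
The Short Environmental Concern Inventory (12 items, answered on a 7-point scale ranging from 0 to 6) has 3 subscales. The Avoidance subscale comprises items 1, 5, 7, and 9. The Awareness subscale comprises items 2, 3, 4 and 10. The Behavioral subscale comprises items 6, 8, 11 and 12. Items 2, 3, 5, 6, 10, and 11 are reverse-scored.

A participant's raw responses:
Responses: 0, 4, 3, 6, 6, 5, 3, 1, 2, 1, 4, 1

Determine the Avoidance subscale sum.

5

Avoidance items: 1, 5, 7, 9.
Of these, item 5 is reverse-scored; reversed = (0+6) − raw = 6 − raw.
  item 1: 0
  item 5: 6 − 6 = 0
  item 7: 3
  item 9: 2
Sum = 0 + 0 + 3 + 2 = 5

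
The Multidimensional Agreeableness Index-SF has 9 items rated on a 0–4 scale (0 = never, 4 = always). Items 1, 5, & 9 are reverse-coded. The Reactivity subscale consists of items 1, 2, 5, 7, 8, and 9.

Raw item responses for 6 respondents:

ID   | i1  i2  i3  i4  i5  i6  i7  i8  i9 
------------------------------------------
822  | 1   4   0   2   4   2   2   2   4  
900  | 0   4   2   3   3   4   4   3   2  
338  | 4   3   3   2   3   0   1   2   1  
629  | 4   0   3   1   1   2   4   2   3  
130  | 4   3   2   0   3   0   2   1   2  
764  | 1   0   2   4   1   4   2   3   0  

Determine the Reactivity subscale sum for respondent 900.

Respondent 900 raw: 0, 4, 2, 3, 3, 4, 4, 3, 2.
Reactivity items: 1, 2, 5, 7, 8, 9.
Reverse-coded (reversed = (0+4) − raw = 4 − raw):
  item 1: 4 − 0 = 4
  item 2: 4
  item 5: 4 − 3 = 1
  item 7: 4
  item 8: 3
  item 9: 4 − 2 = 2
Sum = 4 + 4 + 1 + 4 + 3 + 2 = 18

18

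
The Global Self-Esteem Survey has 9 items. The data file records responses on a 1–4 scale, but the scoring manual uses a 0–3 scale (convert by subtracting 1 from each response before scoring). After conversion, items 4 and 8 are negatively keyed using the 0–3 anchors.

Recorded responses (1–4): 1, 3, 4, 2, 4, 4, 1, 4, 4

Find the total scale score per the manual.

Convert to 0–3: 0, 2, 3, 1, 3, 3, 0, 3, 3
Reverse-coded (reverse-coded value = 3 − response):
  item 4: 3 − 1 = 2
  item 8: 3 − 3 = 0
Scored: 0, 2, 3, 2, 3, 3, 0, 0, 3
Total = 16

16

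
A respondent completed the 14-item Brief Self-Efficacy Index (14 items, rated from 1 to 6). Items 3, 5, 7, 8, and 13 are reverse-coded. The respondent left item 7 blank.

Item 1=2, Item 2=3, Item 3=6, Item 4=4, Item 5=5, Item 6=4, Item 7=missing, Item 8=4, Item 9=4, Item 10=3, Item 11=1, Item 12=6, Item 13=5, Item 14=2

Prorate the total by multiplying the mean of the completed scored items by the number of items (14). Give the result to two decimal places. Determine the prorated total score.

Reverse-coded (reversed = (1+6) − raw = 7 − raw):
  item 3: 7 − 6 = 1
  item 5: 7 − 5 = 2
  item 8: 7 − 4 = 3
  item 13: 7 − 5 = 2
Completed scored items (13 of 14): 2, 3, 1, 4, 2, 4, 3, 4, 3, 1, 6, 2, 2; sum = 37.
Person mean = 37 / 13 ≈ 2.8462
Prorated total = (37 / 13) × 14 = 39.85 (to 2 dp)

39.85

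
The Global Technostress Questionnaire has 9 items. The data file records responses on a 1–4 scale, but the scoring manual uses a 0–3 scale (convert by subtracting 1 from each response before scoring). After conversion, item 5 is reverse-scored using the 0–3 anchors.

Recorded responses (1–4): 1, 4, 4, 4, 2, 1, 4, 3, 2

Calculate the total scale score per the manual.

17

Convert to 0–3: 0, 3, 3, 3, 1, 0, 3, 2, 1
Reverse-coded (reversed = (0+3) − raw = 3 − raw):
  item 5: 3 − 1 = 2
Scored: 0, 3, 3, 3, 2, 0, 3, 2, 1
Total = 17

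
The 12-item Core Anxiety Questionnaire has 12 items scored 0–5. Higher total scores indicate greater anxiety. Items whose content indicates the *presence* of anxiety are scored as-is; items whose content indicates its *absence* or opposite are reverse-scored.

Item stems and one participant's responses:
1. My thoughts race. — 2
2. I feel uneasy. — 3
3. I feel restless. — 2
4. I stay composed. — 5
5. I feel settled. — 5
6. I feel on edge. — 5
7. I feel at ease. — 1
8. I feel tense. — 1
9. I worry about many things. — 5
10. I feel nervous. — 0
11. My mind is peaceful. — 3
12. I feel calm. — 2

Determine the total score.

27

Items 4, 5, 7, 11, 12 describe the absence/opposite of anxiety → reverse-score.
on a 0–5 scale, reversed = 5 − raw.
  item 1: 2
  item 2: 3
  item 3: 2
  item 4: 5 − 5 = 0
  item 5: 5 − 5 = 0
  item 6: 5
  item 7: 5 − 1 = 4
  item 8: 1
  item 9: 5
  item 10: 0
  item 11: 5 − 3 = 2
  item 12: 5 − 2 = 3
Total = 2 + 3 + 2 + 0 + 0 + 5 + 4 + 1 + 5 + 0 + 2 + 3 = 27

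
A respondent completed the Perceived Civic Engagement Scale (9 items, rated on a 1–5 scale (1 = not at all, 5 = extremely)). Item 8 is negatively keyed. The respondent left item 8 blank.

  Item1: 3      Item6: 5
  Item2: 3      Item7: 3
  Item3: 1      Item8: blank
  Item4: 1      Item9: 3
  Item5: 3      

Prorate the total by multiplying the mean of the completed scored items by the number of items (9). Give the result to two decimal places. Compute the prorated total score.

24.75

Reverse-coded (on a 1–5 scale, reversed = 6 − raw):
Completed scored items (8 of 9): 3, 3, 1, 1, 3, 5, 3, 3; sum = 22.
Person mean = 22 / 8 ≈ 2.7500
Prorated total = (22 / 8) × 9 = 24.75 (to 2 dp)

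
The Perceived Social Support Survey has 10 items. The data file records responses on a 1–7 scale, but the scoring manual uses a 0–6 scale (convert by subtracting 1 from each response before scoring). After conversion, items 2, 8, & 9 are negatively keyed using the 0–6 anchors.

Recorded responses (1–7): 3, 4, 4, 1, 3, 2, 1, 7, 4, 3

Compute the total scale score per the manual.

16

Convert to 0–6: 2, 3, 3, 0, 2, 1, 0, 6, 3, 2
Reverse-coded (reversed = (0+6) − raw = 6 − raw):
  item 2: 6 − 3 = 3
  item 8: 6 − 6 = 0
  item 9: 6 − 3 = 3
Scored: 2, 3, 3, 0, 2, 1, 0, 0, 3, 2
Total = 16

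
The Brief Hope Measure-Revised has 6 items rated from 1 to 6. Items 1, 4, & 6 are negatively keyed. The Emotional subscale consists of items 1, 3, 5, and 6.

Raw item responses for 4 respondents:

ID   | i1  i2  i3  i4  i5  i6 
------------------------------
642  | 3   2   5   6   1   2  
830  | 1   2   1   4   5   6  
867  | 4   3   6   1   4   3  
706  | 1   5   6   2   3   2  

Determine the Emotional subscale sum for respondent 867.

Respondent 867 raw: 4, 3, 6, 1, 4, 3.
Emotional items: 1, 3, 5, 6.
Reverse-coded (reverse-coded value = 7 − response):
  item 1: 7 − 4 = 3
  item 3: 6
  item 5: 4
  item 6: 7 − 3 = 4
Sum = 3 + 6 + 4 + 4 = 17

17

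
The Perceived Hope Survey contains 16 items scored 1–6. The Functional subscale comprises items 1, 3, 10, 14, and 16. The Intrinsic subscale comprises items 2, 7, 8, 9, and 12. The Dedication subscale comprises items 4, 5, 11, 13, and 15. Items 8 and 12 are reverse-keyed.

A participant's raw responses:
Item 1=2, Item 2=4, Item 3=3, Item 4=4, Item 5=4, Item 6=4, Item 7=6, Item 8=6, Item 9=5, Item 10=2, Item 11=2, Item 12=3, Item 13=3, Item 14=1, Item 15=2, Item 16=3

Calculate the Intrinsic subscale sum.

Intrinsic items: 2, 7, 8, 9, 12.
Of these, items 8 and 12 are reverse-keyed; on a 1–6 scale, reversed = 7 − raw.
  item 2: 4
  item 7: 6
  item 8: 7 − 6 = 1
  item 9: 5
  item 12: 7 − 3 = 4
Sum = 4 + 6 + 1 + 5 + 4 = 20

20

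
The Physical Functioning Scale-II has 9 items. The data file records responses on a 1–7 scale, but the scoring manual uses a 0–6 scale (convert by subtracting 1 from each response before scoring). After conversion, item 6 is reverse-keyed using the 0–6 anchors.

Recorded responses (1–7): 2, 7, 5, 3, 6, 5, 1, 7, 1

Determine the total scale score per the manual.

Convert to 0–6: 1, 6, 4, 2, 5, 4, 0, 6, 0
Reverse-coded (reversed = (0+6) − raw = 6 − raw):
  item 6: 6 − 4 = 2
Scored: 1, 6, 4, 2, 5, 2, 0, 6, 0
Total = 26

26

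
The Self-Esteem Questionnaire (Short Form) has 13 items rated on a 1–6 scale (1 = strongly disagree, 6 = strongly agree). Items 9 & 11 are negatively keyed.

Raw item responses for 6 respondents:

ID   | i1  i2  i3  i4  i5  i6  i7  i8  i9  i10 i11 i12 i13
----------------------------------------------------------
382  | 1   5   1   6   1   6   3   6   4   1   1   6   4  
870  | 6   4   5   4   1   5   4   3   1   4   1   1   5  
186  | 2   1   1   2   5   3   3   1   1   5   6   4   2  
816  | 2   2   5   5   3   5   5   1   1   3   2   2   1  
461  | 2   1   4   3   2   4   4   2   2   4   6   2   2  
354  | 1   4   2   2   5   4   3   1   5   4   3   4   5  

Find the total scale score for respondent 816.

Respondent 816 raw: 2, 2, 5, 5, 3, 5, 5, 1, 1, 3, 2, 2, 1.
Reverse-coded (on a 1–6 scale, reversed = 7 − raw):
  item 1: 2
  item 2: 2
  item 3: 5
  item 4: 5
  item 5: 3
  item 6: 5
  item 7: 5
  item 8: 1
  item 9: 7 − 1 = 6
  item 10: 3
  item 11: 7 − 2 = 5
  item 12: 2
  item 13: 1
Sum = 2 + 2 + 5 + 5 + 3 + 5 + 5 + 1 + 6 + 3 + 5 + 2 + 1 = 45

45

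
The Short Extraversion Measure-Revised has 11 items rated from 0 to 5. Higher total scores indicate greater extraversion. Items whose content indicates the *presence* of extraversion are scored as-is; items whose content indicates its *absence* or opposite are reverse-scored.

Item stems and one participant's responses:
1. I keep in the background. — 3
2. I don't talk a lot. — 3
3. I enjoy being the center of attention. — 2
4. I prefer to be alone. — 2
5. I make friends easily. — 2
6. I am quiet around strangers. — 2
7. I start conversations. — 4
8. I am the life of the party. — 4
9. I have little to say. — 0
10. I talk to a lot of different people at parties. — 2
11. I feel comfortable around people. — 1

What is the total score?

Items 1, 2, 4, 6, 9 describe the absence/opposite of extraversion → reverse-score.
reverse-coded value = 5 − response.
  item 1: 5 − 3 = 2
  item 2: 5 − 3 = 2
  item 3: 2
  item 4: 5 − 2 = 3
  item 5: 2
  item 6: 5 − 2 = 3
  item 7: 4
  item 8: 4
  item 9: 5 − 0 = 5
  item 10: 2
  item 11: 1
Total = 2 + 2 + 2 + 3 + 2 + 3 + 4 + 4 + 5 + 2 + 1 = 30

30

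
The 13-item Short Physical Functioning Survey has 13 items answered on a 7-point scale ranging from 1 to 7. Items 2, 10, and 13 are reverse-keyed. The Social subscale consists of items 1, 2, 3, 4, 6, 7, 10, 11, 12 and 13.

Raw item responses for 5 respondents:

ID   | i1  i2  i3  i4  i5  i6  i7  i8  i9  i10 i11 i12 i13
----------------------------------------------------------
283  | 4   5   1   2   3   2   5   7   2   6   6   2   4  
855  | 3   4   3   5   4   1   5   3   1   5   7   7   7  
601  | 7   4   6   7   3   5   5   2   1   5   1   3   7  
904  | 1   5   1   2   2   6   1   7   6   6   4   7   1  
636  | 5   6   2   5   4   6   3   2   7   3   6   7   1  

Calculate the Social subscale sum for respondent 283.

Respondent 283 raw: 4, 5, 1, 2, 3, 2, 5, 7, 2, 6, 6, 2, 4.
Social items: 1, 2, 3, 4, 6, 7, 10, 11, 12, 13.
Reverse-coded (reverse-coded value = 8 − response):
  item 1: 4
  item 2: 8 − 5 = 3
  item 3: 1
  item 4: 2
  item 6: 2
  item 7: 5
  item 10: 8 − 6 = 2
  item 11: 6
  item 12: 2
  item 13: 8 − 4 = 4
Sum = 4 + 3 + 1 + 2 + 2 + 5 + 2 + 6 + 2 + 4 = 31

31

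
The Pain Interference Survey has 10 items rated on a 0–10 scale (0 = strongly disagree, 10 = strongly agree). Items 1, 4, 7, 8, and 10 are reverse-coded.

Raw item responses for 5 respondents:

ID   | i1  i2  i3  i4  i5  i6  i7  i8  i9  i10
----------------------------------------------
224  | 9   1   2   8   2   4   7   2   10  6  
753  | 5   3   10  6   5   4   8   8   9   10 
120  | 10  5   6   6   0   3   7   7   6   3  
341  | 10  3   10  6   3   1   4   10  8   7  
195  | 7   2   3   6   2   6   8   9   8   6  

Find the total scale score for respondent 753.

Respondent 753 raw: 5, 3, 10, 6, 5, 4, 8, 8, 9, 10.
Reverse-coded (reversed = (0+10) − raw = 10 − raw):
  item 1: 10 − 5 = 5
  item 2: 3
  item 3: 10
  item 4: 10 − 6 = 4
  item 5: 5
  item 6: 4
  item 7: 10 − 8 = 2
  item 8: 10 − 8 = 2
  item 9: 9
  item 10: 10 − 10 = 0
Sum = 5 + 3 + 10 + 4 + 5 + 4 + 2 + 2 + 9 + 0 = 44

44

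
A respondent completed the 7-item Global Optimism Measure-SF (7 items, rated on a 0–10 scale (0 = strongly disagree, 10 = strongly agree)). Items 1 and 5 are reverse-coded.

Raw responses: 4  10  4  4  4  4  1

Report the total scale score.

35

Apply reverse scoring (reverse-coded value = 10 − response):
  item 1: 10 − 4 = 6
  item 5: 10 − 4 = 6
Scored items: 6, 10, 4, 4, 6, 4, 1
Total = 6 + 10 + 4 + 4 + 6 + 4 + 1 = 35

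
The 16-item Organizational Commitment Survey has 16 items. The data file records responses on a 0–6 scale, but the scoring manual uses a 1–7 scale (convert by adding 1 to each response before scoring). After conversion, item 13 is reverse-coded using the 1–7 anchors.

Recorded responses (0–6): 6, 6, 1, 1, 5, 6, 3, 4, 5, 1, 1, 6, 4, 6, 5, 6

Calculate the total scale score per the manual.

Convert to 1–7: 7, 7, 2, 2, 6, 7, 4, 5, 6, 2, 2, 7, 5, 7, 6, 7
Reverse-coded (reversed = (1+7) − raw = 8 − raw):
  item 13: 8 − 5 = 3
Scored: 7, 7, 2, 2, 6, 7, 4, 5, 6, 2, 2, 7, 3, 7, 6, 7
Total = 80

80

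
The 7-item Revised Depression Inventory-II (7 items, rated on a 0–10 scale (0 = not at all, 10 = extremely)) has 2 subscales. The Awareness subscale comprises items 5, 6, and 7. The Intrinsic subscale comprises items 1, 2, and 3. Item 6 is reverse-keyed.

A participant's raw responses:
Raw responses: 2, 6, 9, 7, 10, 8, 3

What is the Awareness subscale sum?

Awareness items: 5, 6, 7.
Of these, item 6 is reverse-keyed; reversed = (0+10) − raw = 10 − raw.
  item 5: 10
  item 6: 10 − 8 = 2
  item 7: 3
Sum = 10 + 2 + 3 = 15

15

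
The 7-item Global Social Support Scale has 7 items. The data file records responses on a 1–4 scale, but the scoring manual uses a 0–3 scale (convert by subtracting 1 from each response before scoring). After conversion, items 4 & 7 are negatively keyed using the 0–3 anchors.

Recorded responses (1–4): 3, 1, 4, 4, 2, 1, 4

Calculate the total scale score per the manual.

Convert to 0–3: 2, 0, 3, 3, 1, 0, 3
Reverse-coded (reverse-coded value = 3 − response):
  item 4: 3 − 3 = 0
  item 7: 3 − 3 = 0
Scored: 2, 0, 3, 0, 1, 0, 0
Total = 6

6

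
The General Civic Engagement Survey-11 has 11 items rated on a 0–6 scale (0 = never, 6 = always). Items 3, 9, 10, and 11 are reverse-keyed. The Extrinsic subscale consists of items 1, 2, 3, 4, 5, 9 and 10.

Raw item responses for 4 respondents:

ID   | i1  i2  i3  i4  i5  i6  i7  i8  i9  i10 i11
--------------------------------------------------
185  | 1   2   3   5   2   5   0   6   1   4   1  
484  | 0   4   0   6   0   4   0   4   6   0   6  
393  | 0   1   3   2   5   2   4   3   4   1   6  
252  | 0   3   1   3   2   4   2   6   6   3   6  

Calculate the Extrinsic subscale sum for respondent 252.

16

Respondent 252 raw: 0, 3, 1, 3, 2, 4, 2, 6, 6, 3, 6.
Extrinsic items: 1, 2, 3, 4, 5, 9, 10.
Reverse-coded (reverse-coded value = 6 − response):
  item 1: 0
  item 2: 3
  item 3: 6 − 1 = 5
  item 4: 3
  item 5: 2
  item 9: 6 − 6 = 0
  item 10: 6 − 3 = 3
Sum = 0 + 3 + 5 + 3 + 2 + 0 + 3 = 16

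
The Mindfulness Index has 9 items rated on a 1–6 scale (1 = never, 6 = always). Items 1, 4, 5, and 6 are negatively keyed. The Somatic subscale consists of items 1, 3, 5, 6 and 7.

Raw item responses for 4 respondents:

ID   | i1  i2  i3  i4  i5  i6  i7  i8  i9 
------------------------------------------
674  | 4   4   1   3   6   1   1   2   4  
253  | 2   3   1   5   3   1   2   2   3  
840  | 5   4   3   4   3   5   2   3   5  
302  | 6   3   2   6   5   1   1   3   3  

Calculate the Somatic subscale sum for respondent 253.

Respondent 253 raw: 2, 3, 1, 5, 3, 1, 2, 2, 3.
Somatic items: 1, 3, 5, 6, 7.
Reverse-coded (on a 1–6 scale, reversed = 7 − raw):
  item 1: 7 − 2 = 5
  item 3: 1
  item 5: 7 − 3 = 4
  item 6: 7 − 1 = 6
  item 7: 2
Sum = 5 + 1 + 4 + 6 + 2 = 18

18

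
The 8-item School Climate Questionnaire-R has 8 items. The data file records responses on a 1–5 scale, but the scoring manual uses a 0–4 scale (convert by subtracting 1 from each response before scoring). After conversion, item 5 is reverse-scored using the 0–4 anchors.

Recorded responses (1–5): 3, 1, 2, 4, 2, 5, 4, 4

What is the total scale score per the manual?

Convert to 0–4: 2, 0, 1, 3, 1, 4, 3, 3
Reverse-coded (on a 0–4 scale, reversed = 4 − raw):
  item 5: 4 − 1 = 3
Scored: 2, 0, 1, 3, 3, 4, 3, 3
Total = 19

19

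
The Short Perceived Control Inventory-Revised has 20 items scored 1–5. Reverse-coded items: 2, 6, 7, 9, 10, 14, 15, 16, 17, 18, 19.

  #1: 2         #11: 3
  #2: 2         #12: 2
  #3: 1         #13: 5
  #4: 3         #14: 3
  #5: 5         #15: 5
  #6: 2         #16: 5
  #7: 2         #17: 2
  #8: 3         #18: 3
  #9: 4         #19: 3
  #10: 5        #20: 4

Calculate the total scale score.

58

Reverse-coded items (reverse-coded value = 6 − response):
  item 2: 6 − 2 = 4
  item 6: 6 − 2 = 4
  item 7: 6 − 2 = 4
  item 9: 6 − 4 = 2
  item 10: 6 − 5 = 1
  item 14: 6 − 3 = 3
  item 15: 6 − 5 = 1
  item 16: 6 − 5 = 1
  item 17: 6 − 2 = 4
  item 18: 6 − 3 = 3
  item 19: 6 − 3 = 3
Scored items: 2, 4, 1, 3, 5, 4, 4, 3, 2, 1, 3, 2, 5, 3, 1, 1, 4, 3, 3, 4
Total = 2 + 4 + 1 + 3 + 5 + 4 + 4 + 3 + 2 + 1 + 3 + 2 + 5 + 3 + 1 + 1 + 4 + 3 + 3 + 4 = 58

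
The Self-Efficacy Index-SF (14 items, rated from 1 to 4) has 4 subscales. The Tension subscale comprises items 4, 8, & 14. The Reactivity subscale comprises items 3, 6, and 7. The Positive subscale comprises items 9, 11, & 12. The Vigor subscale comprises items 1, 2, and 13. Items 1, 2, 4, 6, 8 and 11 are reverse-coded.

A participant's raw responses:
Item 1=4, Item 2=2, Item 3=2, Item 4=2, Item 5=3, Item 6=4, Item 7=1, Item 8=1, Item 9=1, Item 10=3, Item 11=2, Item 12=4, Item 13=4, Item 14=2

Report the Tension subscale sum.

Tension items: 4, 8, 14.
Of these, items 4 and 8 are reverse-coded; reverse-coded value = 5 − response.
  item 4: 5 − 2 = 3
  item 8: 5 − 1 = 4
  item 14: 2
Sum = 3 + 4 + 2 = 9

9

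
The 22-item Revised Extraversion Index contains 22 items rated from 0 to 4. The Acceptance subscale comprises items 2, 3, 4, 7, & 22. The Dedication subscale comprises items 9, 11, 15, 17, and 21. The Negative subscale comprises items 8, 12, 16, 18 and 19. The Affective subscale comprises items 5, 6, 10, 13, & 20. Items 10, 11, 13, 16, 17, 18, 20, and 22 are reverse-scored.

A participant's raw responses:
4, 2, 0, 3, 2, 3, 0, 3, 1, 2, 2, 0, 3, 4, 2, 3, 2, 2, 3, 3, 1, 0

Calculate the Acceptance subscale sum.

9

Acceptance items: 2, 3, 4, 7, 22.
Of these, item 22 is reverse-scored; on a 0–4 scale, reversed = 4 − raw.
  item 2: 2
  item 3: 0
  item 4: 3
  item 7: 0
  item 22: 4 − 0 = 4
Sum = 2 + 0 + 3 + 0 + 4 = 9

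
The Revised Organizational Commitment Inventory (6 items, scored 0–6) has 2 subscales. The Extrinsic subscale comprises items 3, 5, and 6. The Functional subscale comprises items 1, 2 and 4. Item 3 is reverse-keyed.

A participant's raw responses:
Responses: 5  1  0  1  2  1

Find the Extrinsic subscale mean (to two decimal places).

3.00

Extrinsic items: 3, 5, 6.
Of these, item 3 is reverse-keyed; reverse-coded value = 6 − response.
  item 3: 6 − 0 = 6
  item 5: 2
  item 6: 1
Sum = 6 + 2 + 1 = 9
Mean = 9 / 3 = 3.00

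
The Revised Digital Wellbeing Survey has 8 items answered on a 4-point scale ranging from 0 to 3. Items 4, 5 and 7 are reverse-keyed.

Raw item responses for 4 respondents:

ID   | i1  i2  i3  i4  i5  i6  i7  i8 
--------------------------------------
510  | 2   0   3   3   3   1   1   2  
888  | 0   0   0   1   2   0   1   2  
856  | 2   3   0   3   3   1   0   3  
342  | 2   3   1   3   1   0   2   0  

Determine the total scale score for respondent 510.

10

Respondent 510 raw: 2, 0, 3, 3, 3, 1, 1, 2.
Reverse-coded (on a 0–3 scale, reversed = 3 − raw):
  item 1: 2
  item 2: 0
  item 3: 3
  item 4: 3 − 3 = 0
  item 5: 3 − 3 = 0
  item 6: 1
  item 7: 3 − 1 = 2
  item 8: 2
Sum = 2 + 0 + 3 + 0 + 0 + 1 + 2 + 2 = 10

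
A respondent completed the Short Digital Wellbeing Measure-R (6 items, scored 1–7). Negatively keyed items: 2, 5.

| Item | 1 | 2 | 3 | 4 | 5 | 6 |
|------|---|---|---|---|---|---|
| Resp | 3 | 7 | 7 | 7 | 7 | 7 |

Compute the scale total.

Reversing items 2 & 5 with 8 − raw:
Total = 3 + (8−7) + 7 + 7 + (8−7) + 7
      = 3 + 1 + 7 + 7 + 1 + 7 = 26

26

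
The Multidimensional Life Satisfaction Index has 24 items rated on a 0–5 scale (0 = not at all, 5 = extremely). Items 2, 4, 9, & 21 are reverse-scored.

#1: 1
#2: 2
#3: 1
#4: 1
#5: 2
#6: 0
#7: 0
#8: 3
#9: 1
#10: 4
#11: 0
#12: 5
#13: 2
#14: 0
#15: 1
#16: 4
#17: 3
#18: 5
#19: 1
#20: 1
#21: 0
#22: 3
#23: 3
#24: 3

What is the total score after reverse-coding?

Reverse-scored items use 5 − raw:
  item 2: 5 − 2 = 3
  item 4: 5 − 1 = 4
  item 9: 5 − 1 = 4
  item 21: 5 − 0 = 5
Scored items: 1, 3, 1, 4, 2, 0, 0, 3, 4, 4, 0, 5, 2, 0, 1, 4, 3, 5, 1, 1, 5, 3, 3, 3
Total = 1 + 3 + 1 + 4 + 2 + 0 + 0 + 3 + 4 + 4 + 0 + 5 + 2 + 0 + 1 + 4 + 3 + 5 + 1 + 1 + 5 + 3 + 3 + 3 = 58

58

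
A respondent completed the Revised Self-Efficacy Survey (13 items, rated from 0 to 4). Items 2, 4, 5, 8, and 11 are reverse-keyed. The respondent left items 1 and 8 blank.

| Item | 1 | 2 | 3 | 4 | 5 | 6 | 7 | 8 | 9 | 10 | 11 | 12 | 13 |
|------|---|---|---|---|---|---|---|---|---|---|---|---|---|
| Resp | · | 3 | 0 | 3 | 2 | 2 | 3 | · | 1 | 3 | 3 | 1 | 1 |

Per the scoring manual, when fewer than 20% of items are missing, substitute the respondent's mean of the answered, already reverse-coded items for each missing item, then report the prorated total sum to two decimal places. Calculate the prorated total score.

Reverse-coded (reversed = (0+4) − raw = 4 − raw):
  item 2: 4 − 3 = 1
  item 4: 4 − 3 = 1
  item 5: 4 − 2 = 2
  item 11: 4 − 3 = 1
Completed scored items (11 of 13): 1, 0, 1, 2, 2, 3, 1, 3, 1, 1, 1; sum = 16.
Person mean = 16 / 11 ≈ 1.4545
Prorated total = (16 / 11) × 13 = 18.91 (to 2 dp)

18.91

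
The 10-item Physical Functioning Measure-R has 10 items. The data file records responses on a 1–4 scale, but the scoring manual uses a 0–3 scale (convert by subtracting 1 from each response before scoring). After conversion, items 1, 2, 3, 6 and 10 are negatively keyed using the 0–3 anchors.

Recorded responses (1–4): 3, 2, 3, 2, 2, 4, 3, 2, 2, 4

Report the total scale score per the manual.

10

Convert to 0–3: 2, 1, 2, 1, 1, 3, 2, 1, 1, 3
Reverse-coded (reverse-coded value = 3 − response):
  item 1: 3 − 2 = 1
  item 2: 3 − 1 = 2
  item 3: 3 − 2 = 1
  item 6: 3 − 3 = 0
  item 10: 3 − 3 = 0
Scored: 1, 2, 1, 1, 1, 0, 2, 1, 1, 0
Total = 10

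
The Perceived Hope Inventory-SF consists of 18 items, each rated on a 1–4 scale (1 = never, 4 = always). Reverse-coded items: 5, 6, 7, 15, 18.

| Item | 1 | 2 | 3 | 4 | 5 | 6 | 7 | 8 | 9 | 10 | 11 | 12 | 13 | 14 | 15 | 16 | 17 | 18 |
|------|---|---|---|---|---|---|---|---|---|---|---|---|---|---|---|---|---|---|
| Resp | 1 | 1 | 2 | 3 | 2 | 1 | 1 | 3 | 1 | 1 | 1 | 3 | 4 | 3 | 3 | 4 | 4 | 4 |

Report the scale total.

Raw sum = 42. Reverse-coded items: 5, 6, 7, 15, 18; their raw sum = 11.
Each reversal replaces raw with 5 − raw, changing the total by 5 − 2·raw per item.
Total = 42 + 5·5 − 2·11 = 42 + 25 − 22 = 45

45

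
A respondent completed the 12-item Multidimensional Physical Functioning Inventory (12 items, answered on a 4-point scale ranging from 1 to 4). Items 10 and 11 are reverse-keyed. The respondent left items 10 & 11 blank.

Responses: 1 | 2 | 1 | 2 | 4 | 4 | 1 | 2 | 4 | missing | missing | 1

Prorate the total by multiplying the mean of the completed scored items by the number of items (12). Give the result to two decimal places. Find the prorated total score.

26.40

Reverse-coded (on a 1–4 scale, reversed = 5 − raw):
Completed scored items (10 of 12): 1, 2, 1, 2, 4, 4, 1, 2, 4, 1; sum = 22.
Person mean = 22 / 10 ≈ 2.2000
Prorated total = (22 / 10) × 12 = 26.40 (to 2 dp)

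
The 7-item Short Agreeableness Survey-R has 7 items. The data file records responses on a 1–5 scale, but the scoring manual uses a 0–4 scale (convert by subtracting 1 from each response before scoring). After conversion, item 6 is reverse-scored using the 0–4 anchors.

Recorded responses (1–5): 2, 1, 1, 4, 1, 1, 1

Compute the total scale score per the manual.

Convert to 0–4: 1, 0, 0, 3, 0, 0, 0
Reverse-coded (reverse-coded value = 4 − response):
  item 6: 4 − 0 = 4
Scored: 1, 0, 0, 3, 0, 4, 0
Total = 8

8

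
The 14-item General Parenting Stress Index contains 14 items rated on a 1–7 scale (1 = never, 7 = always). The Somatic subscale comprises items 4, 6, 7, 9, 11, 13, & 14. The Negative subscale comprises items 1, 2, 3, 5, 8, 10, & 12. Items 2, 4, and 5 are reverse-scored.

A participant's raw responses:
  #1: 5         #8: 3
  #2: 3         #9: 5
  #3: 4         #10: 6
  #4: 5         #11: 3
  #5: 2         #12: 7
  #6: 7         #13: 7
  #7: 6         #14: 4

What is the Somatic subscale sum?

35

Somatic items: 4, 6, 7, 9, 11, 13, 14.
Of these, item 4 is reverse-scored; reversed = (1+7) − raw = 8 − raw.
  item 4: 8 − 5 = 3
  item 6: 7
  item 7: 6
  item 9: 5
  item 11: 3
  item 13: 7
  item 14: 4
Sum = 3 + 7 + 6 + 5 + 3 + 7 + 4 = 35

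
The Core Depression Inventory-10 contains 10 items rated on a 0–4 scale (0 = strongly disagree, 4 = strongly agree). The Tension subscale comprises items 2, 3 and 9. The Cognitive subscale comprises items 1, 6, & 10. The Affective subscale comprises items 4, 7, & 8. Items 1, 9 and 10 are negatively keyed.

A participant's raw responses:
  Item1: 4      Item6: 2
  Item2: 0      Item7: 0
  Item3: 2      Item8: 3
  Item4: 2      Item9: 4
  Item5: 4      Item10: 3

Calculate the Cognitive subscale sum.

Cognitive items: 1, 6, 10.
Of these, items 1 & 10 are negatively keyed; reverse-coded value = 4 − response.
  item 1: 4 − 4 = 0
  item 6: 2
  item 10: 4 − 3 = 1
Sum = 0 + 2 + 1 = 3

3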